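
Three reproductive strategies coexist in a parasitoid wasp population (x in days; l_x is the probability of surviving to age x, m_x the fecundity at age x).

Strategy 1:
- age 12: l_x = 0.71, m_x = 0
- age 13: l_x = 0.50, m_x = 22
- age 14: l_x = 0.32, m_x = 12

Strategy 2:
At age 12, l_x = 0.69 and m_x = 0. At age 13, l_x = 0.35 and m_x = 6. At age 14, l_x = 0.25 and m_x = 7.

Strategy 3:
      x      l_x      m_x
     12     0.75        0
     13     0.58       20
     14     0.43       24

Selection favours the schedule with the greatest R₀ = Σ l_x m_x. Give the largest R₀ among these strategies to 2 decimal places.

21.92

Strategy 1: R₀ = 0.71×0 + 0.50×22 + 0.32×12 = 14.8400
Strategy 2: R₀ = 0.69×0 + 0.35×6 + 0.25×7 = 3.8500
Strategy 3: R₀ = 0.75×0 + 0.58×20 + 0.43×24 = 21.9200
Highest R₀: strategy 3 with 21.9200.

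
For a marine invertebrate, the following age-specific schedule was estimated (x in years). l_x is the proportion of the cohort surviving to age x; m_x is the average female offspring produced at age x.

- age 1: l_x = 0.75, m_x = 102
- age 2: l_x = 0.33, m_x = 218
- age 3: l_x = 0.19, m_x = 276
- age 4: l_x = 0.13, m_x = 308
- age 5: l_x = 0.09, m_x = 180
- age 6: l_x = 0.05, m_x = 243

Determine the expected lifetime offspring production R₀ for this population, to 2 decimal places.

269.27

R₀ = Σ l_x m_x:
  age 1: 0.75 × 102 = 76.5000
  age 2: 0.33 × 218 = 71.9400
  age 3: 0.19 × 276 = 52.4400
  age 4: 0.13 × 308 = 40.0400
  age 5: 0.09 × 180 = 16.2000
  age 6: 0.05 × 243 = 12.1500
R₀ = 76.5000 + 71.9400 + 52.4400 + 40.0400 + 16.2000 + 12.1500 = 269.2700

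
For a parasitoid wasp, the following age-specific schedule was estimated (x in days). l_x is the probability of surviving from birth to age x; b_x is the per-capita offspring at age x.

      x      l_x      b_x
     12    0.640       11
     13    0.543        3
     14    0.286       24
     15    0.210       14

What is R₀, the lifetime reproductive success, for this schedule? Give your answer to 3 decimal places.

18.473

R₀ = Σ l_x b_x:
  age 12: 0.640 × 11 = 7.0400
  age 13: 0.543 × 3 = 1.6290
  age 14: 0.286 × 24 = 6.8640
  age 15: 0.210 × 14 = 2.9400
R₀ = 7.0400 + 1.6290 + 6.8640 + 2.9400 = 18.4730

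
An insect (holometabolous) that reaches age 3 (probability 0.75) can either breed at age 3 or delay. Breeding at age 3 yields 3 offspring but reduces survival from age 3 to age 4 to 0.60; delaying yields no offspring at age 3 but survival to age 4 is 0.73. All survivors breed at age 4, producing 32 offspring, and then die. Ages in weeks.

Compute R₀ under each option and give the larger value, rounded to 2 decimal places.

breed at age 3: R₀ = 0.75 × (3 + 0.60 × 32) = 0.75 × 22.2000 = 16.6500
delay to age 4: R₀ = 0.75 × (0.73 × 32) = 0.75 × 23.3600 = 17.5200
Higher: delay to age 4 (17.5200).

17.52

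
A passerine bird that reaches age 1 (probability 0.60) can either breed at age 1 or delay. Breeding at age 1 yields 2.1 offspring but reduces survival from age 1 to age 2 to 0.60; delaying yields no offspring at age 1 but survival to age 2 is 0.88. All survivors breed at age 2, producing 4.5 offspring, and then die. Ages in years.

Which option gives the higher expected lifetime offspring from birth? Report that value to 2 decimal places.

2.88

breed at age 1: R₀ = 0.60 × (2.1 + 0.60 × 4.5) = 0.60 × 4.8000 = 2.8800
delay to age 2: R₀ = 0.60 × (0.88 × 4.5) = 0.60 × 3.9600 = 2.3760
Higher: breed at age 1 (2.8800).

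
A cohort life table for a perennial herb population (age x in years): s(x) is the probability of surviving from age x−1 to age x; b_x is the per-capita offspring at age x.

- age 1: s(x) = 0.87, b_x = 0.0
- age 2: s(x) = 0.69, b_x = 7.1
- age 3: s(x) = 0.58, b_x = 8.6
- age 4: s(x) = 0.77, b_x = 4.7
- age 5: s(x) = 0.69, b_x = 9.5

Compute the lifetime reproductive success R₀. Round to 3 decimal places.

10.274

Survivorship from birth: l_x = s_1·s_2·…·s_x.
  l_1 = 0.87000
  l_2 = 0.60030
  l_3 = 0.34817
  l_4 = 0.26809
  l_5 = 0.18498
R₀ = Σ l_x b_x:
  age 1: 0.87000 × 0.0 = 0.0000
  age 2: 0.60030 × 7.1 = 4.2621
  age 3: 0.34817 × 8.6 = 2.9943
  age 4: 0.26809 × 4.7 = 1.2600
  age 5: 0.18498 × 9.5 = 1.7573
R₀ = 0.0000 + 4.2621 + 2.9943 + 1.2600 + 1.7573 = 10.2737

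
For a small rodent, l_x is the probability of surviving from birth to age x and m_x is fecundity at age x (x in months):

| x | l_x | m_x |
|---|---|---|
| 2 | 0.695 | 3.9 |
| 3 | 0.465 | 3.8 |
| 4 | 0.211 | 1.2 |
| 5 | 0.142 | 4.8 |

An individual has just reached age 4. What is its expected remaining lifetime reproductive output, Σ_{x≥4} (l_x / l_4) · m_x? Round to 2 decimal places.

4.43

l_4 = 0.211. Conditional survival from age 4 to x is l_x / l_4.
  x=4: (0.211/0.211) × 1.2 = 1.2000
  x=5: (0.142/0.211) × 4.8 = 3.2303
Sum = 1.2000 + 3.2303 = 4.4303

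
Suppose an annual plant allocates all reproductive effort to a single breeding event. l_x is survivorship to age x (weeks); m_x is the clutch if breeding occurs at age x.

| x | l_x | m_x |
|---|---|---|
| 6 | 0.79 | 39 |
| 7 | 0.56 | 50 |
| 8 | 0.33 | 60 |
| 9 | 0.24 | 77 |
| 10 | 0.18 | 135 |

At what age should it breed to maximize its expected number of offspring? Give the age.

6

Expected offspring if breeding at age x = l_x × m_x:
  age 6: 0.79 × 39 = 30.810
  age 7: 0.56 × 50 = 28.000
  age 8: 0.33 × 60 = 19.800
  age 9: 0.24 × 77 = 18.480
  age 10: 0.18 × 135 = 24.300
Maximum at age 6 (30.810).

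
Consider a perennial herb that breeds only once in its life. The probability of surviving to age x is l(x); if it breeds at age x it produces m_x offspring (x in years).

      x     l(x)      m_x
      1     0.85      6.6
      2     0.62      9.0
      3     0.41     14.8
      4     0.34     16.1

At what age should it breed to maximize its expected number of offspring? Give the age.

Expected offspring if breeding at age x = l(x) × m_x:
  age 1: 0.85 × 6.6 = 5.610
  age 2: 0.62 × 9.0 = 5.580
  age 3: 0.41 × 14.8 = 6.068
  age 4: 0.34 × 16.1 = 5.474
Maximum at age 3 (6.068).

3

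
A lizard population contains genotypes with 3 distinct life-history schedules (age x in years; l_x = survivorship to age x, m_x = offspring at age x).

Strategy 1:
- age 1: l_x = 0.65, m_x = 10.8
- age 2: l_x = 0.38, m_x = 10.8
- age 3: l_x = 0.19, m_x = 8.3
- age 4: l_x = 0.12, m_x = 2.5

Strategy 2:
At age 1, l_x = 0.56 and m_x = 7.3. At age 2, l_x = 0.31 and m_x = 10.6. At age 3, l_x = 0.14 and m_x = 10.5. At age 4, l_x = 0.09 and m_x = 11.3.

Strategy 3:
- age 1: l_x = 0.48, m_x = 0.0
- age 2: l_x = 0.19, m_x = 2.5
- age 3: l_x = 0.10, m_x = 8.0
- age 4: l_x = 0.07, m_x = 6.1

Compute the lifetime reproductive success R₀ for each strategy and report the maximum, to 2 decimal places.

13.00

Strategy 1: R₀ = 0.65×10.8 + 0.38×10.8 + 0.19×8.3 + 0.12×2.5 = 13.0010
Strategy 2: R₀ = 0.56×7.3 + 0.31×10.6 + 0.14×10.5 + 0.09×11.3 = 9.8610
Strategy 3: R₀ = 0.48×0.0 + 0.19×2.5 + 0.10×8.0 + 0.07×6.1 = 1.7020
Highest R₀: strategy 1 with 13.0010.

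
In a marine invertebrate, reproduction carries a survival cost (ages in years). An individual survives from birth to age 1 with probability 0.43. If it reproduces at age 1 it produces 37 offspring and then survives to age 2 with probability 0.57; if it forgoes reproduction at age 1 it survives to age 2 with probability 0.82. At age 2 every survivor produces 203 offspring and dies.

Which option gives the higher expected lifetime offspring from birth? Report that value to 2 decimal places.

breed at age 1: R₀ = 0.43 × (37 + 0.57 × 203) = 0.43 × 152.7100 = 65.6653
delay to age 2: R₀ = 0.43 × (0.82 × 203) = 0.43 × 166.4600 = 71.5778
Higher: delay to age 2 (71.5778).

71.58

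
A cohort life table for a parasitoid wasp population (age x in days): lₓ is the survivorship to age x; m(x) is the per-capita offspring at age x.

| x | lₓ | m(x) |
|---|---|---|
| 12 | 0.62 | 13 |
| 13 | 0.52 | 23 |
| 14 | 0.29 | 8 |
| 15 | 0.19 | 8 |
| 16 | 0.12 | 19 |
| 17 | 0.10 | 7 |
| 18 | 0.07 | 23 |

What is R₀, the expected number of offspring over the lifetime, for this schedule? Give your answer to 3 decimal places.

R₀ = Σ lₓ m(x):
  age 12: 0.62 × 13 = 8.0600
  age 13: 0.52 × 23 = 11.9600
  age 14: 0.29 × 8 = 2.3200
  age 15: 0.19 × 8 = 1.5200
  age 16: 0.12 × 19 = 2.2800
  age 17: 0.10 × 7 = 0.7000
  age 18: 0.07 × 23 = 1.6100
R₀ = 8.0600 + 11.9600 + 2.3200 + 1.5200 + 2.2800 + 0.7000 + 1.6100 = 28.4500

28.450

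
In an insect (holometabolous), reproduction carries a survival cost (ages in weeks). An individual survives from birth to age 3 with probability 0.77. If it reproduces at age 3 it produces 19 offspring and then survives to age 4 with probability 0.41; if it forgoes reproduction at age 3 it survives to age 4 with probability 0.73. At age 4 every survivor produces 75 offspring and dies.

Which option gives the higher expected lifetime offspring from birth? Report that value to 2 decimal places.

breed at age 3: R₀ = 0.77 × (19 + 0.41 × 75) = 0.77 × 49.7500 = 38.3075
delay to age 4: R₀ = 0.77 × (0.73 × 75) = 0.77 × 54.7500 = 42.1575
Higher: delay to age 4 (42.1575).

42.16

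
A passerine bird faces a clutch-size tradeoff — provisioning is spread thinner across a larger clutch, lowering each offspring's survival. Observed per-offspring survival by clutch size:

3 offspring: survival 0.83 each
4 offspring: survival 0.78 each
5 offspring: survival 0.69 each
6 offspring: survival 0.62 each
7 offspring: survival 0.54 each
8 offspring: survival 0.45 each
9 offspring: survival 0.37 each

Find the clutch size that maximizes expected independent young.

7

Expected independent young = c × s(c):
  c=3: 3 × 0.83 = 2.490
  c=4: 4 × 0.78 = 3.120
  c=5: 5 × 0.69 = 3.450
  c=6: 6 × 0.62 = 3.720
  c=7: 7 × 0.54 = 3.780
  c=8: 8 × 0.45 = 3.600
  c=9: 9 × 0.37 = 3.330
Maximum at c = 7 (3.780 independent young).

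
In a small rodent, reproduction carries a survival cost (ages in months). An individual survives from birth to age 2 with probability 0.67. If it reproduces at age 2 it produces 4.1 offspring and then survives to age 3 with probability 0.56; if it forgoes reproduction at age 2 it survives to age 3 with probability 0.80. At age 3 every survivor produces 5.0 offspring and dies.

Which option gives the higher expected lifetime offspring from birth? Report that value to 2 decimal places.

4.62

breed at age 2: R₀ = 0.67 × (4.1 + 0.56 × 5.0) = 0.67 × 6.9000 = 4.6230
delay to age 3: R₀ = 0.67 × (0.80 × 5.0) = 0.67 × 4.0000 = 2.6800
Higher: breed at age 2 (4.6230).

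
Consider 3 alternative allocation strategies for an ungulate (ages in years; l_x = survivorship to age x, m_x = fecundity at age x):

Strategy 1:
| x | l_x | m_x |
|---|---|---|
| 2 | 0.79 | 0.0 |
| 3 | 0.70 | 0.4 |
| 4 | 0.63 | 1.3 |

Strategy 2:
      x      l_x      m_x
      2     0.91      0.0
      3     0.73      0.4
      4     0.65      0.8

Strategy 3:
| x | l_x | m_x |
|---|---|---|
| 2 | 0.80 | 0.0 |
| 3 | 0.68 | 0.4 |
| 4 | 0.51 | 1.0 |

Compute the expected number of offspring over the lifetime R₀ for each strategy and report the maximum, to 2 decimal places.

1.10

Strategy 1: R₀ = 0.79×0.0 + 0.70×0.4 + 0.63×1.3 = 1.0990
Strategy 2: R₀ = 0.91×0.0 + 0.73×0.4 + 0.65×0.8 = 0.8120
Strategy 3: R₀ = 0.80×0.0 + 0.68×0.4 + 0.51×1.0 = 0.7820
Highest R₀: strategy 1 with 1.0990.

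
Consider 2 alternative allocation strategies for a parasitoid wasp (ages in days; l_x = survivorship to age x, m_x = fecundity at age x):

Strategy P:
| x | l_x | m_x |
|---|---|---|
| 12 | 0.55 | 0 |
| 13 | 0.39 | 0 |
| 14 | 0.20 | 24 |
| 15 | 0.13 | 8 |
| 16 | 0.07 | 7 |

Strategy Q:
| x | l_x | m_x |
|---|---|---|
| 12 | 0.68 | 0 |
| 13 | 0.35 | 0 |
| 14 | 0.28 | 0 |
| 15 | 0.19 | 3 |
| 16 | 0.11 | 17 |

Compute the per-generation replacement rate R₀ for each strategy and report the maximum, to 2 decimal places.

Strategy P: R₀ = 0.55×0 + 0.39×0 + 0.20×24 + 0.13×8 + 0.07×7 = 6.3300
Strategy Q: R₀ = 0.68×0 + 0.35×0 + 0.28×0 + 0.19×3 + 0.11×17 = 2.4400
Highest R₀: strategy P with 6.3300.

6.33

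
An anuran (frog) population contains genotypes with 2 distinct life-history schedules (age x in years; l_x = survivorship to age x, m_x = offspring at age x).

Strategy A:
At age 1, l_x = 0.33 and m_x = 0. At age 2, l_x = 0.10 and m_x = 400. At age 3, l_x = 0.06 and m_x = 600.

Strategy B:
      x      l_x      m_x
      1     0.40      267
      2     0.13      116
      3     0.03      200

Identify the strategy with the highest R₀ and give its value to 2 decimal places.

127.88

Strategy A: R₀ = 0.33×0 + 0.10×400 + 0.06×600 = 76.0000
Strategy B: R₀ = 0.40×267 + 0.13×116 + 0.03×200 = 127.8800
Highest R₀: strategy B with 127.8800.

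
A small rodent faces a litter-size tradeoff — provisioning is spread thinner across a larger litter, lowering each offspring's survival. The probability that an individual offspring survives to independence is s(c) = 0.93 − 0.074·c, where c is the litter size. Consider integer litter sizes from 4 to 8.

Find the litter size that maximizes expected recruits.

6

Expected recruits = c × s(c):
  c=4: 4 × 0.634 = 2.536
  c=5: 5 × 0.560 = 2.800
  c=6: 6 × 0.486 = 2.916
  c=7: 7 × 0.412 = 2.884
  c=8: 8 × 0.338 = 2.704
Maximum at c = 6 (2.916 recruits).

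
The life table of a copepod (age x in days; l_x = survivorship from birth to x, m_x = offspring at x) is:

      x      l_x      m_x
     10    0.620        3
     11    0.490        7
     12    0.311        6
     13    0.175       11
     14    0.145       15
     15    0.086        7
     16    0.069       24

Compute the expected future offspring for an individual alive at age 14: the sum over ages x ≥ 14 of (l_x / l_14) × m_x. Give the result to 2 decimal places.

30.57

l_14 = 0.145. Conditional survival from age 14 to x is l_x / l_14.
  x=14: (0.145/0.145) × 15 = 15.0000
  x=15: (0.086/0.145) × 7 = 4.1517
  x=16: (0.069/0.145) × 24 = 11.4207
Sum = 15.0000 + 4.1517 + 11.4207 = 30.5724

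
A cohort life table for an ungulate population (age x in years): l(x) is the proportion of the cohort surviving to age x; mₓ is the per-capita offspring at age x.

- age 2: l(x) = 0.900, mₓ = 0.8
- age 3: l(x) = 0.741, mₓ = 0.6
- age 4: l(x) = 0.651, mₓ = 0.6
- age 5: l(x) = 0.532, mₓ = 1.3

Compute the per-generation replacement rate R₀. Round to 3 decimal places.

R₀ = Σ l(x) mₓ:
  age 2: 0.900 × 0.8 = 0.7200
  age 3: 0.741 × 0.6 = 0.4446
  age 4: 0.651 × 0.6 = 0.3906
  age 5: 0.532 × 1.3 = 0.6916
R₀ = 0.7200 + 0.4446 + 0.3906 + 0.6916 = 2.2468

2.247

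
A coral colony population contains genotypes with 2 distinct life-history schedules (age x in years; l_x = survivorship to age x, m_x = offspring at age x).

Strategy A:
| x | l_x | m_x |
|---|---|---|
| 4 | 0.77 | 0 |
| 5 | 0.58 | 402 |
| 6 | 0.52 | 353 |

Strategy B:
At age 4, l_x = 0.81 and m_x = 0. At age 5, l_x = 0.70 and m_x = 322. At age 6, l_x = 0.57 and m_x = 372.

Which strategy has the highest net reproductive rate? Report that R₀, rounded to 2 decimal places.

Strategy A: R₀ = 0.77×0 + 0.58×402 + 0.52×353 = 416.7200
Strategy B: R₀ = 0.81×0 + 0.70×322 + 0.57×372 = 437.4400
Highest R₀: strategy B with 437.4400.

437.44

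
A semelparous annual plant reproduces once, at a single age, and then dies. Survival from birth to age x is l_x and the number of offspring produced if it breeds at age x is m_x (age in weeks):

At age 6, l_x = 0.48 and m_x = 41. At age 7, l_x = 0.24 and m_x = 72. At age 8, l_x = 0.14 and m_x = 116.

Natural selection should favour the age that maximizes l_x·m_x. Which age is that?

6

Expected offspring if breeding at age x = l_x × m_x:
  age 6: 0.48 × 41 = 19.680
  age 7: 0.24 × 72 = 17.280
  age 8: 0.14 × 116 = 16.240
Maximum at age 6 (19.680).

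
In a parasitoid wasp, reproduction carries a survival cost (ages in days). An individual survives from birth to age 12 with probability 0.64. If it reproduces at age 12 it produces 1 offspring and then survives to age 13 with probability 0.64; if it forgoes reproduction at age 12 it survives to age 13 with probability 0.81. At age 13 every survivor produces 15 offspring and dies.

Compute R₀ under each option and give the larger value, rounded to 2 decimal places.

7.78

breed at age 12: R₀ = 0.64 × (1 + 0.64 × 15) = 0.64 × 10.6000 = 6.7840
delay to age 13: R₀ = 0.64 × (0.81 × 15) = 0.64 × 12.1500 = 7.7760
Higher: delay to age 13 (7.7760).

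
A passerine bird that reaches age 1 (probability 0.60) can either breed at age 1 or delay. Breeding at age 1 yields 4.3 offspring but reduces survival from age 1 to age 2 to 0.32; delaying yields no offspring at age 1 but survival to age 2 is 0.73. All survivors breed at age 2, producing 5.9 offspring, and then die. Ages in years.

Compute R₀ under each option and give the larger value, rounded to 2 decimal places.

breed at age 1: R₀ = 0.60 × (4.3 + 0.32 × 5.9) = 0.60 × 6.1880 = 3.7128
delay to age 2: R₀ = 0.60 × (0.73 × 5.9) = 0.60 × 4.3070 = 2.5842
Higher: breed at age 1 (3.7128).

3.71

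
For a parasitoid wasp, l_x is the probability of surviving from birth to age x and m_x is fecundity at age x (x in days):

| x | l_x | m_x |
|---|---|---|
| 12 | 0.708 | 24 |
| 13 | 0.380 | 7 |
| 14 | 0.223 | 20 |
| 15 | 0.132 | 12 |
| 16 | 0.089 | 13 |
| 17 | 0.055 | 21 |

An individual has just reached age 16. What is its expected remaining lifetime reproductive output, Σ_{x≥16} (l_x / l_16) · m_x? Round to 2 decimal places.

l_16 = 0.089. Conditional survival from age 16 to x is l_x / l_16.
  x=16: (0.089/0.089) × 13 = 13.0000
  x=17: (0.055/0.089) × 21 = 12.9775
Sum = 13.0000 + 12.9775 = 25.9775

25.98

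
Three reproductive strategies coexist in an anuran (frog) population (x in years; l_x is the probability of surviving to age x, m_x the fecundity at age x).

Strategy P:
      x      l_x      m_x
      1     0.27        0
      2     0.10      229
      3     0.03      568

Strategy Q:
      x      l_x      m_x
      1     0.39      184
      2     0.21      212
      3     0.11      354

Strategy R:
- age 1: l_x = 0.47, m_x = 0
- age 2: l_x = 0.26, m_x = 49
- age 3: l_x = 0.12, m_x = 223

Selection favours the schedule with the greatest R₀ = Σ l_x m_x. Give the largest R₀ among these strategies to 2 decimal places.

Strategy P: R₀ = 0.27×0 + 0.10×229 + 0.03×568 = 39.9400
Strategy Q: R₀ = 0.39×184 + 0.21×212 + 0.11×354 = 155.2200
Strategy R: R₀ = 0.47×0 + 0.26×49 + 0.12×223 = 39.5000
Highest R₀: strategy Q with 155.2200.

155.22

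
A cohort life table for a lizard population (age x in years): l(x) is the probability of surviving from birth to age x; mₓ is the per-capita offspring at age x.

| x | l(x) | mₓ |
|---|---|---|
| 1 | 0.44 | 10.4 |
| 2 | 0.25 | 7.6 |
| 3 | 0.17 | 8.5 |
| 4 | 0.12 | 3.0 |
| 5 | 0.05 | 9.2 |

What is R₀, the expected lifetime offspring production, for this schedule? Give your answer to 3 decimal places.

R₀ = Σ l(x) mₓ:
  age 1: 0.44 × 10.4 = 4.5760
  age 2: 0.25 × 7.6 = 1.9000
  age 3: 0.17 × 8.5 = 1.4450
  age 4: 0.12 × 3.0 = 0.3600
  age 5: 0.05 × 9.2 = 0.4600
R₀ = 4.5760 + 1.9000 + 1.4450 + 0.3600 + 0.4600 = 8.7410

8.741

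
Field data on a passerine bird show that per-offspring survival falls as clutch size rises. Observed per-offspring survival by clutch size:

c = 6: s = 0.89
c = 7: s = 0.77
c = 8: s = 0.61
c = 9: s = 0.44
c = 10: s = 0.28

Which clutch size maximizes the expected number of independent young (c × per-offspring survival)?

7

Expected independent young = c × s(c):
  c=6: 6 × 0.89 = 5.340
  c=7: 7 × 0.77 = 5.390
  c=8: 8 × 0.61 = 4.880
  c=9: 9 × 0.44 = 3.960
  c=10: 10 × 0.28 = 2.800
Maximum at c = 7 (5.390 independent young).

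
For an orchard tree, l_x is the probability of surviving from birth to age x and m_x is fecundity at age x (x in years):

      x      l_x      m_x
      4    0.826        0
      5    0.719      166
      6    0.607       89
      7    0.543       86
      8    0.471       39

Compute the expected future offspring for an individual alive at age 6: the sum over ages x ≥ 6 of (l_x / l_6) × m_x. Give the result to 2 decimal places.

196.19

l_6 = 0.607. Conditional survival from age 6 to x is l_x / l_6.
  x=6: (0.607/0.607) × 89 = 89.0000
  x=7: (0.543/0.607) × 86 = 76.9325
  x=8: (0.471/0.607) × 39 = 30.2619
Sum = 89.0000 + 76.9325 + 30.2619 = 196.1944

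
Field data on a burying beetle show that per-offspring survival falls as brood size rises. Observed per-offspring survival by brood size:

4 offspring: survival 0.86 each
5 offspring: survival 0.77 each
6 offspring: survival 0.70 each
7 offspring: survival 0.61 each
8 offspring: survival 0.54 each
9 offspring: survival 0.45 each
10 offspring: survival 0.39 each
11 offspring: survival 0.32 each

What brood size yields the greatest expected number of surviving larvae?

8

Expected surviving larvae = c × s(c):
  c=4: 4 × 0.86 = 3.440
  c=5: 5 × 0.77 = 3.850
  c=6: 6 × 0.70 = 4.200
  c=7: 7 × 0.61 = 4.270
  c=8: 8 × 0.54 = 4.320
  c=9: 9 × 0.45 = 4.050
  c=10: 10 × 0.39 = 3.900
  c=11: 11 × 0.32 = 3.520
Maximum at c = 8 (4.320 surviving larvae).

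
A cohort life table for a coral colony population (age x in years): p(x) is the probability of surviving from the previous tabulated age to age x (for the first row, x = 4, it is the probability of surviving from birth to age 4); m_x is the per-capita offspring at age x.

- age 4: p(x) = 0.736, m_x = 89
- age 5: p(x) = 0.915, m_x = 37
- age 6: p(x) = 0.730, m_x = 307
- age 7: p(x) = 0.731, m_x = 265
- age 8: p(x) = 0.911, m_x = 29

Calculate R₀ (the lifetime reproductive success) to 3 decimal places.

Survivorship from birth: l_x = p_4·p_5·…·p_x.
  l_4 = 0.73600
  l_5 = 0.67344
  l_6 = 0.49161
  l_7 = 0.35937
  l_8 = 0.32738
R₀ = Σ l_x m_x:
  age 4: 0.73600 × 89 = 65.5040
  age 5: 0.67344 × 37 = 24.9173
  age 6: 0.49161 × 307 = 150.9243
  age 7: 0.35937 × 265 = 95.2331
  age 8: 0.32738 × 29 = 9.4940
R₀ = 65.5040 + 24.9173 + 150.9243 + 95.2331 + 9.4940 = 346.0726

346.073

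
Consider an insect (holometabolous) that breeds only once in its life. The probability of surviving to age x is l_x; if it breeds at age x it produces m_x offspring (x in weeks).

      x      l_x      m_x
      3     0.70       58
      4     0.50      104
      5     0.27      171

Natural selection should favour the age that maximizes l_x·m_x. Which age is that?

4

Expected offspring if breeding at age x = l_x × m_x:
  age 3: 0.70 × 58 = 40.600
  age 4: 0.50 × 104 = 52.000
  age 5: 0.27 × 171 = 46.170
Maximum at age 4 (52.000).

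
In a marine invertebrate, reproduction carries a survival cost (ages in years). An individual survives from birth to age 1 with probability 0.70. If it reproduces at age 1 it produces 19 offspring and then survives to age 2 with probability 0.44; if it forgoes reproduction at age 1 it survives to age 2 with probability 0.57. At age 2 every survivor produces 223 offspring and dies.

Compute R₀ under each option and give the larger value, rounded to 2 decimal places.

breed at age 1: R₀ = 0.70 × (19 + 0.44 × 223) = 0.70 × 117.1200 = 81.9840
delay to age 2: R₀ = 0.70 × (0.57 × 223) = 0.70 × 127.1100 = 88.9770
Higher: delay to age 2 (88.9770).

88.98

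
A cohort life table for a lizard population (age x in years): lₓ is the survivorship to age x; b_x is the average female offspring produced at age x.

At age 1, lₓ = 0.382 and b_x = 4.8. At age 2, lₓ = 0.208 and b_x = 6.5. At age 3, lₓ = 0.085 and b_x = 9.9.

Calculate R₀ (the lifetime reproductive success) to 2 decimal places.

4.03

R₀ = Σ lₓ b_x:
  age 1: 0.382 × 4.8 = 1.8336
  age 2: 0.208 × 6.5 = 1.3520
  age 3: 0.085 × 9.9 = 0.8415
R₀ = 1.8336 + 1.3520 + 0.8415 = 4.0271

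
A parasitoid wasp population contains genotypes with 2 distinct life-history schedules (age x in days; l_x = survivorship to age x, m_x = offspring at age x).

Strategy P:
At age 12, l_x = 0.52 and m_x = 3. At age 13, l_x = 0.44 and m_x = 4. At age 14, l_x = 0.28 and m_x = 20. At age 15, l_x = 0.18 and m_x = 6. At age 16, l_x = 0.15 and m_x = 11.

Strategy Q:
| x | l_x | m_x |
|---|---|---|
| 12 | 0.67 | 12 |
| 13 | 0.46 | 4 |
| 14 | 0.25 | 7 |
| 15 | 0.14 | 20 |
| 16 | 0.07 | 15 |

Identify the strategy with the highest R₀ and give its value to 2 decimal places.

Strategy P: R₀ = 0.52×3 + 0.44×4 + 0.28×20 + 0.18×6 + 0.15×11 = 11.6500
Strategy Q: R₀ = 0.67×12 + 0.46×4 + 0.25×7 + 0.14×20 + 0.07×15 = 15.4800
Highest R₀: strategy Q with 15.4800.

15.48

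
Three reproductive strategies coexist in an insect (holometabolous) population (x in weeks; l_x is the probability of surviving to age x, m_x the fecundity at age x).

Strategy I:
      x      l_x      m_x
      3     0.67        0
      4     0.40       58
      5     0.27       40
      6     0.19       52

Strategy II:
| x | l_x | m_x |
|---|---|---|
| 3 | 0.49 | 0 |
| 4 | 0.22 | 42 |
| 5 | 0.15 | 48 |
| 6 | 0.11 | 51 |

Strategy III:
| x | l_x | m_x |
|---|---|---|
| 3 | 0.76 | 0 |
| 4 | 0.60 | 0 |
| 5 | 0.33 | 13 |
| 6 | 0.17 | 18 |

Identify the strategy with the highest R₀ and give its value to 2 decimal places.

Strategy I: R₀ = 0.67×0 + 0.40×58 + 0.27×40 + 0.19×52 = 43.8800
Strategy II: R₀ = 0.49×0 + 0.22×42 + 0.15×48 + 0.11×51 = 22.0500
Strategy III: R₀ = 0.76×0 + 0.60×0 + 0.33×13 + 0.17×18 = 7.3500
Highest R₀: strategy I with 43.8800.

43.88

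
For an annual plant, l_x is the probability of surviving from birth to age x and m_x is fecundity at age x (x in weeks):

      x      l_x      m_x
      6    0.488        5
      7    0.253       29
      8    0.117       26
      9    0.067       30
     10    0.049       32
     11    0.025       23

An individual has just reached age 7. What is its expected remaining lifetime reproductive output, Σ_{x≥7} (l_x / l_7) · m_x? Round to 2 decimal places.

l_7 = 0.253. Conditional survival from age 7 to x is l_x / l_7.
  x=7: (0.253/0.253) × 29 = 29.0000
  x=8: (0.117/0.253) × 26 = 12.0237
  x=9: (0.067/0.253) × 30 = 7.9447
  x=10: (0.049/0.253) × 32 = 6.1976
  x=11: (0.025/0.253) × 23 = 2.2727
Sum = 29.0000 + 12.0237 + 7.9447 + 6.1976 + 2.2727 = 57.4387

57.44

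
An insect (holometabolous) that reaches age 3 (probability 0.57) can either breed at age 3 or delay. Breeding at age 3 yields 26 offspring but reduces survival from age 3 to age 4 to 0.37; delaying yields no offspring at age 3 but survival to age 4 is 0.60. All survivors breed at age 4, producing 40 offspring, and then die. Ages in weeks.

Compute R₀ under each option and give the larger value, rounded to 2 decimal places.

23.26

breed at age 3: R₀ = 0.57 × (26 + 0.37 × 40) = 0.57 × 40.8000 = 23.2560
delay to age 4: R₀ = 0.57 × (0.60 × 40) = 0.57 × 24.0000 = 13.6800
Higher: breed at age 3 (23.2560).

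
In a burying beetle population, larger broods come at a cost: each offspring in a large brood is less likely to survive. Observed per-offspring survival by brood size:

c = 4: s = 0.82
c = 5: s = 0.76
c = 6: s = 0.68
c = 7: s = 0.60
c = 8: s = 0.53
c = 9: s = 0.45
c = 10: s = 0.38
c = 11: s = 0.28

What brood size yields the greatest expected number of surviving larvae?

Expected surviving larvae = c × s(c):
  c=4: 4 × 0.82 = 3.280
  c=5: 5 × 0.76 = 3.800
  c=6: 6 × 0.68 = 4.080
  c=7: 7 × 0.60 = 4.200
  c=8: 8 × 0.53 = 4.240
  c=9: 9 × 0.45 = 4.050
  c=10: 10 × 0.38 = 3.800
  c=11: 11 × 0.28 = 3.080
Maximum at c = 8 (4.240 surviving larvae).

8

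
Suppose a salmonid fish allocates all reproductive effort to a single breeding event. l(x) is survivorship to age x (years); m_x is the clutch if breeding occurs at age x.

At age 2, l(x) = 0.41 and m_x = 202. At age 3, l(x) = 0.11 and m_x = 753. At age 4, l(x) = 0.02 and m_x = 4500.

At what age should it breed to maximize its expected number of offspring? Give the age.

4

Expected offspring if breeding at age x = l(x) × m_x:
  age 2: 0.41 × 202 = 82.820
  age 3: 0.11 × 753 = 82.830
  age 4: 0.02 × 4500 = 90.000
Maximum at age 4 (90.000).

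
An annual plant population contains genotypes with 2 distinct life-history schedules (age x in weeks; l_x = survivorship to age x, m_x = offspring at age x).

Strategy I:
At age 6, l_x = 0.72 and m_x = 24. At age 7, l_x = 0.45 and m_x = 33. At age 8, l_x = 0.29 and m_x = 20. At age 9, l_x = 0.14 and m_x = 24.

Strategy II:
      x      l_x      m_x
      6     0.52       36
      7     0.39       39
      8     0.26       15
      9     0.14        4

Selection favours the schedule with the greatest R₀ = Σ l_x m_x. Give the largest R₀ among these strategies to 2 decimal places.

Strategy I: R₀ = 0.72×24 + 0.45×33 + 0.29×20 + 0.14×24 = 41.2900
Strategy II: R₀ = 0.52×36 + 0.39×39 + 0.26×15 + 0.14×4 = 38.3900
Highest R₀: strategy I with 41.2900.

41.29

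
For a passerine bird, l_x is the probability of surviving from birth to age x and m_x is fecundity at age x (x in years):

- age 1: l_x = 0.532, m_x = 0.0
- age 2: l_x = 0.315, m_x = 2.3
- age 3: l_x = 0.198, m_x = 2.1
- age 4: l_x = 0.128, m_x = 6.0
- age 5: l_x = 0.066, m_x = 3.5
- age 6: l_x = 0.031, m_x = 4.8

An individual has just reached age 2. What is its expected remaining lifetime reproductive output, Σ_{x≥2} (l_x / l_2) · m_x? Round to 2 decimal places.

l_2 = 0.315. Conditional survival from age 2 to x is l_x / l_2.
  x=2: (0.315/0.315) × 2.3 = 2.3000
  x=3: (0.198/0.315) × 2.1 = 1.3200
  x=4: (0.128/0.315) × 6.0 = 2.4381
  x=5: (0.066/0.315) × 3.5 = 0.7333
  x=6: (0.031/0.315) × 4.8 = 0.4724
Sum = 2.3000 + 1.3200 + 2.4381 + 0.7333 + 0.4724 = 7.2638

7.26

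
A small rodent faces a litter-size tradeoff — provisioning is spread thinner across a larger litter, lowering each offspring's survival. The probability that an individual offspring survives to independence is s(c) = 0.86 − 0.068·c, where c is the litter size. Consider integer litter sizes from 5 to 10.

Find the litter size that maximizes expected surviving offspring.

Expected surviving offspring = c × s(c):
  c=5: 5 × 0.520 = 2.600
  c=6: 6 × 0.452 = 2.712
  c=7: 7 × 0.384 = 2.688
  c=8: 8 × 0.316 = 2.528
  c=9: 9 × 0.248 = 2.232
  c=10: 10 × 0.180 = 1.800
Maximum at c = 6 (2.712 surviving offspring).

6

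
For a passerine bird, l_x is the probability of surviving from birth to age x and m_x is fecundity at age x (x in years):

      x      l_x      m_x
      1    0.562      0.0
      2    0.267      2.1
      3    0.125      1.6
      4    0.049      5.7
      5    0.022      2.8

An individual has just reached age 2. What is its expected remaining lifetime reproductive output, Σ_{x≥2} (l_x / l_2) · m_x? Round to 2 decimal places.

4.13

l_2 = 0.267. Conditional survival from age 2 to x is l_x / l_2.
  x=2: (0.267/0.267) × 2.1 = 2.1000
  x=3: (0.125/0.267) × 1.6 = 0.7491
  x=4: (0.049/0.267) × 5.7 = 1.0461
  x=5: (0.022/0.267) × 2.8 = 0.2307
Sum = 2.1000 + 0.7491 + 1.0461 + 0.2307 = 4.1258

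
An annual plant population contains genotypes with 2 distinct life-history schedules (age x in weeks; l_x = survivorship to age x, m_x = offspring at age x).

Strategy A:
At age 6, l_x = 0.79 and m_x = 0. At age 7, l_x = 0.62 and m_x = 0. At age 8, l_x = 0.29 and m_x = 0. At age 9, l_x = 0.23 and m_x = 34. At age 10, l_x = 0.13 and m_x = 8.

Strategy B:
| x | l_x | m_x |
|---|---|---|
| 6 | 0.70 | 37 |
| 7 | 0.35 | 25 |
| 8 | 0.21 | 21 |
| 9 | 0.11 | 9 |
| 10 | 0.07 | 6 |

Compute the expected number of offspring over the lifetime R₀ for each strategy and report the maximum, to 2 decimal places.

40.47

Strategy A: R₀ = 0.79×0 + 0.62×0 + 0.29×0 + 0.23×34 + 0.13×8 = 8.8600
Strategy B: R₀ = 0.70×37 + 0.35×25 + 0.21×21 + 0.11×9 + 0.07×6 = 40.4700
Highest R₀: strategy B with 40.4700.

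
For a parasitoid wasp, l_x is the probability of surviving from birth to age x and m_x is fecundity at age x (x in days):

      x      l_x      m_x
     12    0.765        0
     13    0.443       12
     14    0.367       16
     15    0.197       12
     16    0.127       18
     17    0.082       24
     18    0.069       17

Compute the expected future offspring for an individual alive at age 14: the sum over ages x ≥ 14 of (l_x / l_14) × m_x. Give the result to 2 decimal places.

l_14 = 0.367. Conditional survival from age 14 to x is l_x / l_14.
  x=14: (0.367/0.367) × 16 = 16.0000
  x=15: (0.197/0.367) × 12 = 6.4414
  x=16: (0.127/0.367) × 18 = 6.2289
  x=17: (0.082/0.367) × 24 = 5.3624
  x=18: (0.069/0.367) × 17 = 3.1962
Sum = 16.0000 + 6.4414 + 6.2289 + 5.3624 + 3.1962 = 37.2289

37.23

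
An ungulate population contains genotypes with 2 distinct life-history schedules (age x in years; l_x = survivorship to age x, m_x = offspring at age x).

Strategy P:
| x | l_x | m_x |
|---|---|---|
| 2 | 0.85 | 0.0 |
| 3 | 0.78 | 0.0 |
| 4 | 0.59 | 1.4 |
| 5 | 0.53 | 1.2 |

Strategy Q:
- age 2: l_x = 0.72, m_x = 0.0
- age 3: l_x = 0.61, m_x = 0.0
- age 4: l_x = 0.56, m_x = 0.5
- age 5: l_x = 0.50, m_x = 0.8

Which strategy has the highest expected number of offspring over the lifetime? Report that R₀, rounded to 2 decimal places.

Strategy P: R₀ = 0.85×0.0 + 0.78×0.0 + 0.59×1.4 + 0.53×1.2 = 1.4620
Strategy Q: R₀ = 0.72×0.0 + 0.61×0.0 + 0.56×0.5 + 0.50×0.8 = 0.6800
Highest R₀: strategy P with 1.4620.

1.46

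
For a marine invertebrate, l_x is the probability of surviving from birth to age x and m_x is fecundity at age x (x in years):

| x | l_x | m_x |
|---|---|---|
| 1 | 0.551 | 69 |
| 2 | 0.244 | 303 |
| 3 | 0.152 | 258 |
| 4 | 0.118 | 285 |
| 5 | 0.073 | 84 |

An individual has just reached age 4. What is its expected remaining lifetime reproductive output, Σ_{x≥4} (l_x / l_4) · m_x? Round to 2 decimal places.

l_4 = 0.118. Conditional survival from age 4 to x is l_x / l_4.
  x=4: (0.118/0.118) × 285 = 285.0000
  x=5: (0.073/0.118) × 84 = 51.9661
Sum = 285.0000 + 51.9661 = 336.9661

336.97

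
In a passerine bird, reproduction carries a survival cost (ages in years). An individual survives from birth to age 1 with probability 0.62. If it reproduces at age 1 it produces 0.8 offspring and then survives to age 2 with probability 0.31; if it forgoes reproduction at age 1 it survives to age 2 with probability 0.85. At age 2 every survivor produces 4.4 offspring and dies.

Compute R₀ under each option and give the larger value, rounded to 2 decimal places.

2.32

breed at age 1: R₀ = 0.62 × (0.8 + 0.31 × 4.4) = 0.62 × 2.1640 = 1.3417
delay to age 2: R₀ = 0.62 × (0.85 × 4.4) = 0.62 × 3.7400 = 2.3188
Higher: delay to age 2 (2.3188).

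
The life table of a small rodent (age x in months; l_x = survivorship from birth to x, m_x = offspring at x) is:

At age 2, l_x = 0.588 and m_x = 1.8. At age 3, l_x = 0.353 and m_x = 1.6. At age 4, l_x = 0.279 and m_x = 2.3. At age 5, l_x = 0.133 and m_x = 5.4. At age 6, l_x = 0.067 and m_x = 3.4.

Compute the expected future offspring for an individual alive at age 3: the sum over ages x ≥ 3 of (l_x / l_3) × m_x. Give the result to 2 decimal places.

l_3 = 0.353. Conditional survival from age 3 to x is l_x / l_3.
  x=3: (0.353/0.353) × 1.6 = 1.6000
  x=4: (0.279/0.353) × 2.3 = 1.8178
  x=5: (0.133/0.353) × 5.4 = 2.0346
  x=6: (0.067/0.353) × 3.4 = 0.6453
Sum = 1.6000 + 1.8178 + 2.0346 + 0.6453 = 6.0977

6.10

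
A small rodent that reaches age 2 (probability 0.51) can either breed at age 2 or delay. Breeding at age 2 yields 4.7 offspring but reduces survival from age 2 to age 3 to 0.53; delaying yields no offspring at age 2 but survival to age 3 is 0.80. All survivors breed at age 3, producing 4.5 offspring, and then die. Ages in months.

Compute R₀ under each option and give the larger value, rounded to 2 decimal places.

breed at age 2: R₀ = 0.51 × (4.7 + 0.53 × 4.5) = 0.51 × 7.0850 = 3.6134
delay to age 3: R₀ = 0.51 × (0.80 × 4.5) = 0.51 × 3.6000 = 1.8360
Higher: breed at age 2 (3.6134).

3.61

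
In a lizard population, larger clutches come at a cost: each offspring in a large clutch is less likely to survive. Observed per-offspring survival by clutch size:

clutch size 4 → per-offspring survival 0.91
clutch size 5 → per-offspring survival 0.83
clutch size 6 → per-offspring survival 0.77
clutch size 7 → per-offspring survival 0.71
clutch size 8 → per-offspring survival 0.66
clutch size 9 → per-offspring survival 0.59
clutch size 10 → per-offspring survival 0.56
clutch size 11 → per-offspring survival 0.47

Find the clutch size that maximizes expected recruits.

10

Expected recruits = c × s(c):
  c=4: 4 × 0.91 = 3.640
  c=5: 5 × 0.83 = 4.150
  c=6: 6 × 0.77 = 4.620
  c=7: 7 × 0.71 = 4.970
  c=8: 8 × 0.66 = 5.280
  c=9: 9 × 0.59 = 5.310
  c=10: 10 × 0.56 = 5.600
  c=11: 11 × 0.47 = 5.170
Maximum at c = 10 (5.600 recruits).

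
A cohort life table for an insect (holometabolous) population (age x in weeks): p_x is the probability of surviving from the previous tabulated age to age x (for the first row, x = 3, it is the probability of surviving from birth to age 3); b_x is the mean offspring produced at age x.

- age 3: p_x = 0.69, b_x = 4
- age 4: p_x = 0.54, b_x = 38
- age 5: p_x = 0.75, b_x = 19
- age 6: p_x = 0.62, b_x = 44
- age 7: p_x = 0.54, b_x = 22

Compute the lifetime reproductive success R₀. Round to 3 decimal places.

Survivorship from birth: l_x = p_3·p_4·…·p_x.
  l_3 = 0.69000
  l_4 = 0.37260
  l_5 = 0.27945
  l_6 = 0.17326
  l_7 = 0.09356
R₀ = Σ l_x b_x:
  age 3: 0.69000 × 4 = 2.7600
  age 4: 0.37260 × 38 = 14.1588
  age 5: 0.27945 × 19 = 5.3095
  age 6: 0.17326 × 44 = 7.6234
  age 7: 0.09356 × 22 = 2.0583
R₀ = 2.7600 + 14.1588 + 5.3095 + 7.6234 + 2.0583 = 31.9101

31.910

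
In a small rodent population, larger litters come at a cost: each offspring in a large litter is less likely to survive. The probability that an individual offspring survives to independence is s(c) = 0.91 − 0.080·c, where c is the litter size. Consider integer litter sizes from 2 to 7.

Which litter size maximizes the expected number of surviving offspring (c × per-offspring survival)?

Expected surviving offspring = c × s(c):
  c=2: 2 × 0.750 = 1.500
  c=3: 3 × 0.670 = 2.010
  c=4: 4 × 0.590 = 2.360
  c=5: 5 × 0.510 = 2.550
  c=6: 6 × 0.430 = 2.580
  c=7: 7 × 0.350 = 2.450
Maximum at c = 6 (2.580 surviving offspring).

6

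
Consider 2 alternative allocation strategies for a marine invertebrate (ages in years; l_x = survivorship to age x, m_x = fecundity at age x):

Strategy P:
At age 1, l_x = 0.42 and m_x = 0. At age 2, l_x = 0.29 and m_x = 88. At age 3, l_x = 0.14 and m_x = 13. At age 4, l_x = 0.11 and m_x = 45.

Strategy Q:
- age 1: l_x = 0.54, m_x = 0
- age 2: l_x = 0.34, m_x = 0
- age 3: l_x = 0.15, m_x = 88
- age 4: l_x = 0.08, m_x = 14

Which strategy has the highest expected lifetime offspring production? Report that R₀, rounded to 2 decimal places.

Strategy P: R₀ = 0.42×0 + 0.29×88 + 0.14×13 + 0.11×45 = 32.2900
Strategy Q: R₀ = 0.54×0 + 0.34×0 + 0.15×88 + 0.08×14 = 14.3200
Highest R₀: strategy P with 32.2900.

32.29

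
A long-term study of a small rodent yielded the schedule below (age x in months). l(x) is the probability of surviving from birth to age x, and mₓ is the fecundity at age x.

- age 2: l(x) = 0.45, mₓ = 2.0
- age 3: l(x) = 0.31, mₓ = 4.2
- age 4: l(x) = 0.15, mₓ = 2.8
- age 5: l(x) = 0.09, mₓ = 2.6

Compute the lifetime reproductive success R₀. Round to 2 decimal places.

2.86

R₀ = Σ l(x) mₓ:
  age 2: 0.45 × 2.0 = 0.9000
  age 3: 0.31 × 4.2 = 1.3020
  age 4: 0.15 × 2.8 = 0.4200
  age 5: 0.09 × 2.6 = 0.2340
R₀ = 0.9000 + 1.3020 + 0.4200 + 0.2340 = 2.8560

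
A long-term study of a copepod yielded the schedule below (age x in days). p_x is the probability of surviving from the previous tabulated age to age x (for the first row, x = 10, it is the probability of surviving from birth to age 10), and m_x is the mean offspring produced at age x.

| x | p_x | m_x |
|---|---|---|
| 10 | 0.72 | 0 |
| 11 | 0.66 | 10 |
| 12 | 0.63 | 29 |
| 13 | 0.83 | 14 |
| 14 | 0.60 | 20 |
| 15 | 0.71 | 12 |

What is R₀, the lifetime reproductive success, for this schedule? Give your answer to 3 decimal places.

21.165

Survivorship from birth: l_x = p_10·p_11·…·p_x.
  l_10 = 0.72000
  l_11 = 0.47520
  l_12 = 0.29938
  l_13 = 0.24848
  l_14 = 0.14909
  l_15 = 0.10585
R₀ = Σ l_x m_x:
  age 10: 0.72000 × 0 = 0.0000
  age 11: 0.47520 × 10 = 4.7520
  age 12: 0.29938 × 29 = 8.6820
  age 13: 0.24848 × 14 = 3.4787
  age 14: 0.14909 × 20 = 2.9818
  age 15: 0.10585 × 12 = 1.2702
R₀ = 0.0000 + 4.7520 + 8.6820 + 3.4787 + 2.9818 + 1.2702 = 21.1647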